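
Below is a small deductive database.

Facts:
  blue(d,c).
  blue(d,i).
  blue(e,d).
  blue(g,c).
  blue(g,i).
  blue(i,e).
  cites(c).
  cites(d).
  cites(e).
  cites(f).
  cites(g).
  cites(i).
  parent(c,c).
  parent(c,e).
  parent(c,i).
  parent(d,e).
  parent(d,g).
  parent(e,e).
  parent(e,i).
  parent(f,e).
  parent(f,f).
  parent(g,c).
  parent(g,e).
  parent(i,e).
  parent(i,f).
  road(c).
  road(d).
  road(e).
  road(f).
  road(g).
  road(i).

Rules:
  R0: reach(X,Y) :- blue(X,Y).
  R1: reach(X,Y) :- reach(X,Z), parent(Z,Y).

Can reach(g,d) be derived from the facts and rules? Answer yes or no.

round 1: derive reach(d,c) via R0 from blue(d,c)
round 1: derive reach(d,i) via R0 from blue(d,i)
round 1: derive reach(e,d) via R0 from blue(e,d)
round 1: derive reach(g,c) via R0 from blue(g,c)
round 1: derive reach(g,i) via R0 from blue(g,i)
round 1: derive reach(i,e) via R0 from blue(i,e)
round 2: derive reach(d,e) via R1 from reach(d,c), parent(c,e)
round 2: derive reach(d,f) via R1 from reach(d,i), parent(i,f)
round 2: derive reach(e,e) via R1 from reach(e,d), parent(d,e)
round 2: derive reach(e,g) via R1 from reach(e,d), parent(d,g)
round 2: derive reach(g,e) via R1 from reach(g,c), parent(c,e)
round 2: derive reach(g,f) via R1 from reach(g,i), parent(i,f)
round 2: derive reach(i,i) via R1 from reach(i,e), parent(e,i)
round 3: derive reach(e,c) via R1 from reach(e,g), parent(g,c)
round 3: derive reach(e,i) via R1 from reach(e,e), parent(e,i)
round 3: derive reach(i,f) via R1 from reach(i,i), parent(i,f)
round 4: derive reach(e,f) via R1 from reach(e,i), parent(i,f)

no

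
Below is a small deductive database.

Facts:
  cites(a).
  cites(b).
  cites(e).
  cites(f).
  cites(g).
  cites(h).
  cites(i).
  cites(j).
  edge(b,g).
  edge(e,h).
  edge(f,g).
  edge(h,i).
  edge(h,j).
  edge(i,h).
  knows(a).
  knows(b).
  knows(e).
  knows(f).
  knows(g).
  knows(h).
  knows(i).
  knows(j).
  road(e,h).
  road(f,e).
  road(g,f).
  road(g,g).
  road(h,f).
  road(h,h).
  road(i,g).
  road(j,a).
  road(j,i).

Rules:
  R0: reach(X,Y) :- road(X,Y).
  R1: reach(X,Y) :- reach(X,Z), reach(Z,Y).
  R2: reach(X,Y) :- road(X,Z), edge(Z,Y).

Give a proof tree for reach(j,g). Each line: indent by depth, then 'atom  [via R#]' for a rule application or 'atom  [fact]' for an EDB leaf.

round 1: derive reach(e,h) via R0 from road(e,h)
round 1: derive reach(f,e) via R0 from road(f,e)
round 1: derive reach(g,f) via R0 from road(g,f)
round 1: derive reach(g,g) via R0 from road(g,g)
round 1: derive reach(h,f) via R0 from road(h,f)
round 1: derive reach(h,h) via R0 from road(h,h)
round 1: derive reach(i,g) via R0 from road(i,g)
round 1: derive reach(j,a) via R0 from road(j,a)
round 1: derive reach(j,i) via R0 from road(j,i)
round 1: derive reach(e,i) via R2 from road(e,h), edge(h,i)
round 1: derive reach(e,j) via R2 from road(e,h), edge(h,j)
round 1: derive reach(f,h) via R2 from road(f,e), edge(e,h)
round 1: derive reach(h,g) via R2 from road(h,f), edge(f,g)
round 1: derive reach(h,i) via R2 from road(h,h), edge(h,i)
round 1: derive reach(h,j) via R2 from road(h,h), edge(h,j)
round 1: derive reach(j,h) via R2 from road(j,i), edge(i,h)
round 2: derive reach(e,a) via R1 from reach(e,j), reach(j,a)
round 2: derive reach(e,f) via R1 from reach(e,h), reach(h,f)
round 2: derive reach(e,g) via R1 from reach(e,h), reach(h,g)
round 2: derive reach(f,f) via R1 from reach(f,h), reach(h,f)
round 2: derive reach(f,g) via R1 from reach(f,h), reach(h,g)
round 2: derive reach(f,i) via R1 from reach(f,e), reach(e,i)
round 2: derive reach(f,j) via R1 from reach(f,e), reach(e,j)
round 2: derive reach(g,e) via R1 from reach(g,f), reach(f,e)
round 2: derive reach(g,h) via R1 from reach(g,f), reach(f,h)
round 2: derive reach(h,a) via R1 from reach(h,j), reach(j,a)
round 2: derive reach(h,e) via R1 from reach(h,f), reach(f,e)
round 2: derive reach(i,f) via R1 from reach(i,g), reach(g,f)
round 2: derive reach(j,f) via R1 from reach(j,h), reach(h,f)
round 2: derive reach(j,g) via R1 from reach(j,h), reach(h,g)
round 2: derive reach(j,j) via R1 from reach(j,h), reach(h,j)
round 3: derive reach(e,e) via R1 from reach(e,f), reach(f,e)
round 3: derive reach(f,a) via R1 from reach(f,e), reach(e,a)
round 3: derive reach(g,a) via R1 from reach(g,e), reach(e,a)
round 3: derive reach(g,i) via R1 from reach(g,e), reach(e,i)
round 3: derive reach(g,j) via R1 from reach(g,e), reach(e,j)
round 3: derive reach(i,e) via R1 from reach(i,f), reach(f,e)
round 3: derive reach(i,h) via R1 from reach(i,f), reach(f,h)
round 3: derive reach(i,i) via R1 from reach(i,f), reach(f,i)
round 3: derive reach(i,j) via R1 from reach(i,f), reach(f,j)
round 3: derive reach(j,e) via R1 from reach(j,f), reach(f,e)
round 4: derive reach(i,a) via R1 from reach(i,e), reach(e,a)

reach(j,g)  [via R1]
  reach(j,h)  [via R2]
    road(j,i)  [fact]
    edge(i,h)  [fact]
  reach(h,g)  [via R2]
    road(h,f)  [fact]
    edge(f,g)  [fact]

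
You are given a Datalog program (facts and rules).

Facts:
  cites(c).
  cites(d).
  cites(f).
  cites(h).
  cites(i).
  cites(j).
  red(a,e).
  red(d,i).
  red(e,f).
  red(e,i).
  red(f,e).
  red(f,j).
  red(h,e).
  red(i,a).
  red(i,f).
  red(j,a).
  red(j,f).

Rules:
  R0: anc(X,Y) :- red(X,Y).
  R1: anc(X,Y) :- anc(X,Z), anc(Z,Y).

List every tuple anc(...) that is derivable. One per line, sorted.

anc(a,a)
anc(a,e)
anc(a,f)
anc(a,i)
anc(a,j)
anc(d,a)
anc(d,e)
anc(d,f)
anc(d,i)
anc(d,j)
anc(e,a)
anc(e,e)
anc(e,f)
anc(e,i)
anc(e,j)
anc(f,a)
anc(f,e)
anc(f,f)
anc(f,i)
anc(f,j)
anc(h,a)
anc(h,e)
anc(h,f)
anc(h,i)
anc(h,j)
anc(i,a)
anc(i,e)
anc(i,f)
anc(i,i)
anc(i,j)
anc(j,a)
anc(j,e)
anc(j,f)
anc(j,i)
anc(j,j)

round 1: derive anc(a,e) via R0 from red(a,e)
round 1: derive anc(d,i) via R0 from red(d,i)
round 1: derive anc(e,f) via R0 from red(e,f)
round 1: derive anc(e,i) via R0 from red(e,i)
round 1: derive anc(f,e) via R0 from red(f,e)
round 1: derive anc(f,j) via R0 from red(f,j)
round 1: derive anc(h,e) via R0 from red(h,e)
round 1: derive anc(i,a) via R0 from red(i,a)
round 1: derive anc(i,f) via R0 from red(i,f)
round 1: derive anc(j,a) via R0 from red(j,a)
round 1: derive anc(j,f) via R0 from red(j,f)
round 2: derive anc(a,f) via R1 from anc(a,e), anc(e,f)
round 2: derive anc(a,i) via R1 from anc(a,e), anc(e,i)
round 2: derive anc(d,a) via R1 from anc(d,i), anc(i,a)
round 2: derive anc(d,f) via R1 from anc(d,i), anc(i,f)
round 2: derive anc(e,a) via R1 from anc(e,i), anc(i,a)
round 2: derive anc(e,e) via R1 from anc(e,f), anc(f,e)
round 2: derive anc(e,j) via R1 from anc(e,f), anc(f,j)
round 2: derive anc(f,a) via R1 from anc(f,j), anc(j,a)
round 2: derive anc(f,f) via R1 from anc(f,e), anc(e,f)
round 2: derive anc(f,i) via R1 from anc(f,e), anc(e,i)
round 2: derive anc(h,f) via R1 from anc(h,e), anc(e,f)
round 2: derive anc(h,i) via R1 from anc(h,e), anc(e,i)
round 2: derive anc(i,e) via R1 from anc(i,a), anc(a,e)
round 2: derive anc(i,j) via R1 from anc(i,f), anc(f,j)
round 2: derive anc(j,e) via R1 from anc(j,a), anc(a,e)
round 2: derive anc(j,j) via R1 from anc(j,f), anc(f,j)
round 3: derive anc(a,a) via R1 from anc(a,e), anc(e,a)
round 3: derive anc(a,j) via R1 from anc(a,e), anc(e,j)
round 3: derive anc(d,e) via R1 from anc(d,a), anc(a,e)
round 3: derive anc(d,j) via R1 from anc(d,f), anc(f,j)
round 3: derive anc(h,a) via R1 from anc(h,e), anc(e,a)
round 3: derive anc(h,j) via R1 from anc(h,e), anc(e,j)
round 3: derive anc(i,i) via R1 from anc(i,a), anc(a,i)
round 3: derive anc(j,i) via R1 from anc(j,a), anc(a,i)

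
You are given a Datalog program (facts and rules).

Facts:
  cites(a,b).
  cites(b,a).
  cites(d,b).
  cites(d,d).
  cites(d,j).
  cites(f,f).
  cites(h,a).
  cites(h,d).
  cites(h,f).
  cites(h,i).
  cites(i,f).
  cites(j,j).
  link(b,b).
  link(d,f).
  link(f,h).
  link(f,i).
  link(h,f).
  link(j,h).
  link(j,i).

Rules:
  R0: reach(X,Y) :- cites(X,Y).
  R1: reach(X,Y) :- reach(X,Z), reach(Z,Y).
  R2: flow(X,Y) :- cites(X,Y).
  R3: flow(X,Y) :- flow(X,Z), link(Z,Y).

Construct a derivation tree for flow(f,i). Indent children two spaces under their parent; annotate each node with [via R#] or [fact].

flow(f,i)  [via R3]
  flow(f,f)  [via R2]
    cites(f,f)  [fact]
  link(f,i)  [fact]

round 1: derive flow(a,b) via R2 from cites(a,b)
round 1: derive flow(b,a) via R2 from cites(b,a)
round 1: derive flow(d,b) via R2 from cites(d,b)
round 1: derive flow(d,d) via R2 from cites(d,d)
round 1: derive flow(d,j) via R2 from cites(d,j)
round 1: derive flow(f,f) via R2 from cites(f,f)
round 1: derive flow(h,a) via R2 from cites(h,a)
round 1: derive flow(h,d) via R2 from cites(h,d)
round 1: derive flow(h,f) via R2 from cites(h,f)
round 1: derive flow(h,i) via R2 from cites(h,i)
round 1: derive flow(i,f) via R2 from cites(i,f)
round 1: derive flow(j,j) via R2 from cites(j,j)
round 2: derive flow(d,f) via R3 from flow(d,d), link(d,f)
round 2: derive flow(d,h) via R3 from flow(d,j), link(j,h)
round 2: derive flow(d,i) via R3 from flow(d,j), link(j,i)
round 2: derive flow(f,h) via R3 from flow(f,f), link(f,h)
round 2: derive flow(f,i) via R3 from flow(f,f), link(f,i)
round 2: derive flow(h,h) via R3 from flow(h,f), link(f,h)
round 2: derive flow(i,h) via R3 from flow(i,f), link(f,h)
round 2: derive flow(i,i) via R3 from flow(i,f), link(f,i)
round 2: derive flow(j,h) via R3 from flow(j,j), link(j,h)
round 2: derive flow(j,i) via R3 from flow(j,j), link(j,i)
round 3: derive flow(j,f) via R3 from flow(j,h), link(h,f)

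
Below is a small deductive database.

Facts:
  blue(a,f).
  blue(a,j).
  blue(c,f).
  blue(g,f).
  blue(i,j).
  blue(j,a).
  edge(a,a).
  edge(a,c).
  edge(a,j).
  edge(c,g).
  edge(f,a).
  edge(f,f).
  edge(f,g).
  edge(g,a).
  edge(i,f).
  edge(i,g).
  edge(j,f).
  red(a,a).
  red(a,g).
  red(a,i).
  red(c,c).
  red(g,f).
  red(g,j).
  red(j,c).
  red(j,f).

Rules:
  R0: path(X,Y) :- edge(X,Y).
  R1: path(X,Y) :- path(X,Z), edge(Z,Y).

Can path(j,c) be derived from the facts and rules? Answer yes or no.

yes

round 1: derive path(a,a) via R0 from edge(a,a)
round 1: derive path(a,c) via R0 from edge(a,c)
round 1: derive path(a,j) via R0 from edge(a,j)
round 1: derive path(c,g) via R0 from edge(c,g)
round 1: derive path(f,a) via R0 from edge(f,a)
round 1: derive path(f,f) via R0 from edge(f,f)
round 1: derive path(f,g) via R0 from edge(f,g)
round 1: derive path(g,a) via R0 from edge(g,a)
round 1: derive path(i,f) via R0 from edge(i,f)
round 1: derive path(i,g) via R0 from edge(i,g)
round 1: derive path(j,f) via R0 from edge(j,f)
round 2: derive path(a,f) via R1 from path(a,j), edge(j,f)
round 2: derive path(a,g) via R1 from path(a,c), edge(c,g)
round 2: derive path(c,a) via R1 from path(c,g), edge(g,a)
round 2: derive path(f,c) via R1 from path(f,a), edge(a,c)
round 2: derive path(f,j) via R1 from path(f,a), edge(a,j)
round 2: derive path(g,c) via R1 from path(g,a), edge(a,c)
round 2: derive path(g,j) via R1 from path(g,a), edge(a,j)
round 2: derive path(i,a) via R1 from path(i,f), edge(f,a)
round 2: derive path(j,a) via R1 from path(j,f), edge(f,a)
round 2: derive path(j,g) via R1 from path(j,f), edge(f,g)
round 3: derive path(c,c) via R1 from path(c,a), edge(a,c)
round 3: derive path(c,j) via R1 from path(c,a), edge(a,j)
round 3: derive path(g,f) via R1 from path(g,j), edge(j,f)
round 3: derive path(g,g) via R1 from path(g,c), edge(c,g)
round 3: derive path(i,c) via R1 from path(i,a), edge(a,c)
round 3: derive path(i,j) via R1 from path(i,a), edge(a,j)
round 3: derive path(j,c) via R1 from path(j,a), edge(a,c)
round 3: derive path(j,j) via R1 from path(j,a), edge(a,j)
round 4: derive path(c,f) via R1 from path(c,j), edge(j,f)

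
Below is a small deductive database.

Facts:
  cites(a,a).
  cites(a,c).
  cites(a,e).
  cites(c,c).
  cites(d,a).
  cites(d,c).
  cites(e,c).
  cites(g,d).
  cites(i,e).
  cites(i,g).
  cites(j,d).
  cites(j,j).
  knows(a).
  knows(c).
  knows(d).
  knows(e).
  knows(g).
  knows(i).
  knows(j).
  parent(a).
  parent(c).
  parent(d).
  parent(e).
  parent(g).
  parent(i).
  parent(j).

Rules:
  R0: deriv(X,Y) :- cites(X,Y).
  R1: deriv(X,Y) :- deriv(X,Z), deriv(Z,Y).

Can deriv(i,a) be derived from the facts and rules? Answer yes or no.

yes

round 1: derive deriv(a,a) via R0 from cites(a,a)
round 1: derive deriv(a,c) via R0 from cites(a,c)
round 1: derive deriv(a,e) via R0 from cites(a,e)
round 1: derive deriv(c,c) via R0 from cites(c,c)
round 1: derive deriv(d,a) via R0 from cites(d,a)
round 1: derive deriv(d,c) via R0 from cites(d,c)
round 1: derive deriv(e,c) via R0 from cites(e,c)
round 1: derive deriv(g,d) via R0 from cites(g,d)
round 1: derive deriv(i,e) via R0 from cites(i,e)
round 1: derive deriv(i,g) via R0 from cites(i,g)
round 1: derive deriv(j,d) via R0 from cites(j,d)
round 1: derive deriv(j,j) via R0 from cites(j,j)
round 2: derive deriv(d,e) via R1 from deriv(d,a), deriv(a,e)
round 2: derive deriv(g,a) via R1 from deriv(g,d), deriv(d,a)
round 2: derive deriv(g,c) via R1 from deriv(g,d), deriv(d,c)
round 2: derive deriv(i,c) via R1 from deriv(i,e), deriv(e,c)
round 2: derive deriv(i,d) via R1 from deriv(i,g), deriv(g,d)
round 2: derive deriv(j,a) via R1 from deriv(j,d), deriv(d,a)
round 2: derive deriv(j,c) via R1 from deriv(j,d), deriv(d,c)
round 3: derive deriv(g,e) via R1 from deriv(g,a), deriv(a,e)
round 3: derive deriv(i,a) via R1 from deriv(i,d), deriv(d,a)
round 3: derive deriv(j,e) via R1 from deriv(j,a), deriv(a,e)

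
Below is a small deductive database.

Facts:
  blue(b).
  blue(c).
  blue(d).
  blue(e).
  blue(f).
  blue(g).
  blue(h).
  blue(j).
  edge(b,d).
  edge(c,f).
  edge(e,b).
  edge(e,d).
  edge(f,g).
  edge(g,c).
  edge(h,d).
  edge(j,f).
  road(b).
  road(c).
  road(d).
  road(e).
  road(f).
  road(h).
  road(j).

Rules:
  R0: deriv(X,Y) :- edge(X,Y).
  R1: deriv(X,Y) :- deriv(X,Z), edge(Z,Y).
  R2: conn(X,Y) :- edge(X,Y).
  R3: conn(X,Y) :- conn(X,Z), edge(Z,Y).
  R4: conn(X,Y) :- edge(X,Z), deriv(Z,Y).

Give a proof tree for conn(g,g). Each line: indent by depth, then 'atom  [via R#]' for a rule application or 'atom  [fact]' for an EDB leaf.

round 1: derive deriv(b,d) via R0 from edge(b,d)
round 1: derive deriv(c,f) via R0 from edge(c,f)
round 1: derive deriv(e,b) via R0 from edge(e,b)
round 1: derive deriv(e,d) via R0 from edge(e,d)
round 1: derive deriv(f,g) via R0 from edge(f,g)
round 1: derive deriv(g,c) via R0 from edge(g,c)
round 1: derive deriv(h,d) via R0 from edge(h,d)
round 1: derive deriv(j,f) via R0 from edge(j,f)
round 1: derive conn(b,d) via R2 from edge(b,d)
round 1: derive conn(c,f) via R2 from edge(c,f)
round 1: derive conn(e,b) via R2 from edge(e,b)
round 1: derive conn(e,d) via R2 from edge(e,d)
round 1: derive conn(f,g) via R2 from edge(f,g)
round 1: derive conn(g,c) via R2 from edge(g,c)
round 1: derive conn(h,d) via R2 from edge(h,d)
round 1: derive conn(j,f) via R2 from edge(j,f)
round 2: derive deriv(c,g) via R1 from deriv(c,f), edge(f,g)
round 2: derive deriv(f,c) via R1 from deriv(f,g), edge(g,c)
round 2: derive deriv(g,f) via R1 from deriv(g,c), edge(c,f)
round 2: derive deriv(j,g) via R1 from deriv(j,f), edge(f,g)
round 2: derive conn(c,g) via R3 from conn(c,f), edge(f,g)
round 2: derive conn(f,c) via R3 from conn(f,g), edge(g,c)
round 2: derive conn(g,f) via R3 from conn(g,c), edge(c,f)
round 2: derive conn(j,g) via R3 from conn(j,f), edge(f,g)
round 3: derive deriv(c,c) via R1 from deriv(c,g), edge(g,c)
round 3: derive deriv(f,f) via R1 from deriv(f,c), edge(c,f)
round 3: derive deriv(g,g) via R1 from deriv(g,f), edge(f,g)
round 3: derive deriv(j,c) via R1 from deriv(j,g), edge(g,c)
round 3: derive conn(c,c) via R3 from conn(c,g), edge(g,c)
round 3: derive conn(f,f) via R3 from conn(f,c), edge(c,f)
round 3: derive conn(g,g) via R3 from conn(g,f), edge(f,g)
round 3: derive conn(j,c) via R3 from conn(j,g), edge(g,c)

conn(g,g)  [via R3]
  conn(g,f)  [via R3]
    conn(g,c)  [via R2]
      edge(g,c)  [fact]
    edge(c,f)  [fact]
  edge(f,g)  [fact]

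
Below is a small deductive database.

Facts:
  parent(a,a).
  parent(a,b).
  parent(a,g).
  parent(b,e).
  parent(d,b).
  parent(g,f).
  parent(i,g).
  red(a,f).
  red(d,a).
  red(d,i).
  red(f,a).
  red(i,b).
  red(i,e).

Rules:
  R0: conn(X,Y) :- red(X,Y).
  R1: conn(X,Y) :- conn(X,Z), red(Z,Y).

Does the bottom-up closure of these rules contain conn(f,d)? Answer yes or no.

round 1: derive conn(a,f) via R0 from red(a,f)
round 1: derive conn(d,a) via R0 from red(d,a)
round 1: derive conn(d,i) via R0 from red(d,i)
round 1: derive conn(f,a) via R0 from red(f,a)
round 1: derive conn(i,b) via R0 from red(i,b)
round 1: derive conn(i,e) via R0 from red(i,e)
round 2: derive conn(a,a) via R1 from conn(a,f), red(f,a)
round 2: derive conn(d,b) via R1 from conn(d,i), red(i,b)
round 2: derive conn(d,e) via R1 from conn(d,i), red(i,e)
round 2: derive conn(d,f) via R1 from conn(d,a), red(a,f)
round 2: derive conn(f,f) via R1 from conn(f,a), red(a,f)

no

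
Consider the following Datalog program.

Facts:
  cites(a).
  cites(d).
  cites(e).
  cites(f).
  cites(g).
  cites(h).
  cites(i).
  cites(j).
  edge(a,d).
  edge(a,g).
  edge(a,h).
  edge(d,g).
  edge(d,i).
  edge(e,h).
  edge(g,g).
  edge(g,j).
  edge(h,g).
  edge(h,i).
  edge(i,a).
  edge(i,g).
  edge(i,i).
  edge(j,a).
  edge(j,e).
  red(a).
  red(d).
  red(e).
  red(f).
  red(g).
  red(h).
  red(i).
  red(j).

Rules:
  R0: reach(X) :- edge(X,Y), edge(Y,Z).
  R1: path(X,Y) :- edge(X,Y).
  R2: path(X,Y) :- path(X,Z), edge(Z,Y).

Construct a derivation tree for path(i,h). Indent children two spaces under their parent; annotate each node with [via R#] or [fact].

round 1: derive path(a,d) via R1 from edge(a,d)
round 1: derive path(a,g) via R1 from edge(a,g)
round 1: derive path(a,h) via R1 from edge(a,h)
round 1: derive path(d,g) via R1 from edge(d,g)
round 1: derive path(d,i) via R1 from edge(d,i)
round 1: derive path(e,h) via R1 from edge(e,h)
round 1: derive path(g,g) via R1 from edge(g,g)
round 1: derive path(g,j) via R1 from edge(g,j)
round 1: derive path(h,g) via R1 from edge(h,g)
round 1: derive path(h,i) via R1 from edge(h,i)
round 1: derive path(i,a) via R1 from edge(i,a)
round 1: derive path(i,g) via R1 from edge(i,g)
round 1: derive path(i,i) via R1 from edge(i,i)
round 1: derive path(j,a) via R1 from edge(j,a)
round 1: derive path(j,e) via R1 from edge(j,e)
round 2: derive path(a,i) via R2 from path(a,d), edge(d,i)
round 2: derive path(a,j) via R2 from path(a,g), edge(g,j)
round 2: derive path(d,a) via R2 from path(d,i), edge(i,a)
round 2: derive path(d,j) via R2 from path(d,g), edge(g,j)
round 2: derive path(e,g) via R2 from path(e,h), edge(h,g)
round 2: derive path(e,i) via R2 from path(e,h), edge(h,i)
round 2: derive path(g,a) via R2 from path(g,j), edge(j,a)
round 2: derive path(g,e) via R2 from path(g,j), edge(j,e)
round 2: derive path(h,a) via R2 from path(h,i), edge(i,a)
round 2: derive path(h,j) via R2 from path(h,g), edge(g,j)
round 2: derive path(i,d) via R2 from path(i,a), edge(a,d)
round 2: derive path(i,h) via R2 from path(i,a), edge(a,h)
round 2: derive path(i,j) via R2 from path(i,g), edge(g,j)
round 2: derive path(j,d) via R2 from path(j,a), edge(a,d)
round 2: derive path(j,g) via R2 from path(j,a), edge(a,g)
round 2: derive path(j,h) via R2 from path(j,a), edge(a,h)
round 3: derive path(a,a) via R2 from path(a,i), edge(i,a)
round 3: derive path(a,e) via R2 from path(a,j), edge(j,e)
round 3: derive path(d,d) via R2 from path(d,a), edge(a,d)
round 3: derive path(d,e) via R2 from path(d,j), edge(j,e)
round 3: derive path(d,h) via R2 from path(d,a), edge(a,h)
round 3: derive path(e,a) via R2 from path(e,i), edge(i,a)
round 3: derive path(e,j) via R2 from path(e,g), edge(g,j)
round 3: derive path(g,d) via R2 from path(g,a), edge(a,d)
round 3: derive path(g,h) via R2 from path(g,a), edge(a,h)
round 3: derive path(h,d) via R2 from path(h,a), edge(a,d)
round 3: derive path(h,e) via R2 from path(h,j), edge(j,e)
round 3: derive path(h,h) via R2 from path(h,a), edge(a,h)
round 3: derive path(i,e) via R2 from path(i,j), edge(j,e)
round 3: derive path(j,i) via R2 from path(j,d), edge(d,i)
round 3: derive path(j,j) via R2 from path(j,g), edge(g,j)
round 4: derive path(e,d) via R2 from path(e,a), edge(a,d)
round 4: derive path(e,e) via R2 from path(e,j), edge(j,e)
round 4: derive path(g,i) via R2 from path(g,d), edge(d,i)

path(i,h)  [via R2]
  path(i,a)  [via R1]
    edge(i,a)  [fact]
  edge(a,h)  [fact]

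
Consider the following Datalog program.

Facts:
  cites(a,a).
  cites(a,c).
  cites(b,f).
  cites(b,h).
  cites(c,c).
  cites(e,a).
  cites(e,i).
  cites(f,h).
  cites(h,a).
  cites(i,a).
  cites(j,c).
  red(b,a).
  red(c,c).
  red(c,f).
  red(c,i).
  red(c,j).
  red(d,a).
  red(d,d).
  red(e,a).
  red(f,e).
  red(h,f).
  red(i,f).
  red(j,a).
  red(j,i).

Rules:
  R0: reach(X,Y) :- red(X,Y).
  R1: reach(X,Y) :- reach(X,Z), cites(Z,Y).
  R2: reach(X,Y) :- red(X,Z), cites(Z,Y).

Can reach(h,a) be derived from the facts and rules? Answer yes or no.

yes

round 1: derive reach(b,a) via R0 from red(b,a)
round 1: derive reach(c,c) via R0 from red(c,c)
round 1: derive reach(c,f) via R0 from red(c,f)
round 1: derive reach(c,i) via R0 from red(c,i)
round 1: derive reach(c,j) via R0 from red(c,j)
round 1: derive reach(d,a) via R0 from red(d,a)
round 1: derive reach(d,d) via R0 from red(d,d)
round 1: derive reach(e,a) via R0 from red(e,a)
round 1: derive reach(f,e) via R0 from red(f,e)
round 1: derive reach(h,f) via R0 from red(h,f)
round 1: derive reach(i,f) via R0 from red(i,f)
round 1: derive reach(j,a) via R0 from red(j,a)
round 1: derive reach(j,i) via R0 from red(j,i)
round 1: derive reach(b,c) via R2 from red(b,a), cites(a,c)
round 1: derive reach(c,a) via R2 from red(c,i), cites(i,a)
round 1: derive reach(c,h) via R2 from red(c,f), cites(f,h)
round 1: derive reach(d,c) via R2 from red(d,a), cites(a,c)
round 1: derive reach(e,c) via R2 from red(e,a), cites(a,c)
round 1: derive reach(f,a) via R2 from red(f,e), cites(e,a)
round 1: derive reach(f,i) via R2 from red(f,e), cites(e,i)
round 1: derive reach(h,h) via R2 from red(h,f), cites(f,h)
round 1: derive reach(i,h) via R2 from red(i,f), cites(f,h)
round 1: derive reach(j,c) via R2 from red(j,a), cites(a,c)
round 2: derive reach(f,c) via R1 from reach(f,a), cites(a,c)
round 2: derive reach(h,a) via R1 from reach(h,h), cites(h,a)
round 2: derive reach(i,a) via R1 from reach(i,h), cites(h,a)
round 3: derive reach(h,c) via R1 from reach(h,a), cites(a,c)
round 3: derive reach(i,c) via R1 from reach(i,a), cites(a,c)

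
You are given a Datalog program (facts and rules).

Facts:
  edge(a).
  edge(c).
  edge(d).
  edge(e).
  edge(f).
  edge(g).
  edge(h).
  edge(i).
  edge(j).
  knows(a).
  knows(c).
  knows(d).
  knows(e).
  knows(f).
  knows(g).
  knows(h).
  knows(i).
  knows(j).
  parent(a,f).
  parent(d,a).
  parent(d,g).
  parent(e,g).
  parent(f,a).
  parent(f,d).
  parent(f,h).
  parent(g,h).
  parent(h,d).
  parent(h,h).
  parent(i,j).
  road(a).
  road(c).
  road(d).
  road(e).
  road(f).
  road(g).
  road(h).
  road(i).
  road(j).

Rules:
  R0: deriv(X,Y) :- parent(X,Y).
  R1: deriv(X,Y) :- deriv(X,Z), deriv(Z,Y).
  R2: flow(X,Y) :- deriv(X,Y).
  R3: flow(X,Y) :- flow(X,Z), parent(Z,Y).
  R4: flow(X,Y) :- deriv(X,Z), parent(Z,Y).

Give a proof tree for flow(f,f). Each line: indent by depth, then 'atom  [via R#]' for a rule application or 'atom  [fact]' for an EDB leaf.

round 1: derive deriv(a,f) via R0 from parent(a,f)
round 1: derive deriv(d,a) via R0 from parent(d,a)
round 1: derive deriv(d,g) via R0 from parent(d,g)
round 1: derive deriv(e,g) via R0 from parent(e,g)
round 1: derive deriv(f,a) via R0 from parent(f,a)
round 1: derive deriv(f,d) via R0 from parent(f,d)
round 1: derive deriv(f,h) via R0 from parent(f,h)
round 1: derive deriv(g,h) via R0 from parent(g,h)
round 1: derive deriv(h,d) via R0 from parent(h,d)
round 1: derive deriv(h,h) via R0 from parent(h,h)
round 1: derive deriv(i,j) via R0 from parent(i,j)
round 2: derive deriv(a,a) via R1 from deriv(a,f), deriv(f,a)
round 2: derive deriv(a,d) via R1 from deriv(a,f), deriv(f,d)
round 2: derive deriv(a,h) via R1 from deriv(a,f), deriv(f,h)
round 2: derive deriv(d,f) via R1 from deriv(d,a), deriv(a,f)
round 2: derive deriv(d,h) via R1 from deriv(d,g), deriv(g,h)
round 2: derive deriv(e,h) via R1 from deriv(e,g), deriv(g,h)
round 2: derive deriv(f,f) via R1 from deriv(f,a), deriv(a,f)
round 2: derive deriv(f,g) via R1 from deriv(f,d), deriv(d,g)
round 2: derive deriv(g,d) via R1 from deriv(g,h), deriv(h,d)
round 2: derive deriv(h,a) via R1 from deriv(h,d), deriv(d,a)
round 2: derive deriv(h,g) via R1 from deriv(h,d), deriv(d,g)
round 2: derive flow(a,f) via R2 from deriv(a,f)
round 2: derive flow(d,a) via R2 from deriv(d,a)
round 2: derive flow(d,g) via R2 from deriv(d,g)
round 2: derive flow(e,g) via R2 from deriv(e,g)
round 2: derive flow(f,a) via R2 from deriv(f,a)
round 2: derive flow(f,d) via R2 from deriv(f,d)
round 2: derive flow(f,h) via R2 from deriv(f,h)
round 2: derive flow(g,h) via R2 from deriv(g,h)
round 2: derive flow(h,d) via R2 from deriv(h,d)
round 2: derive flow(h,h) via R2 from deriv(h,h)
round 2: derive flow(i,j) via R2 from deriv(i,j)
round 2: derive flow(a,a) via R4 from deriv(a,f), parent(f,a)
round 2: derive flow(a,d) via R4 from deriv(a,f), parent(f,d)
round 2: derive flow(a,h) via R4 from deriv(a,f), parent(f,h)
round 2: derive flow(d,f) via R4 from deriv(d,a), parent(a,f)
round 2: derive flow(d,h) via R4 from deriv(d,g), parent(g,h)
round 2: derive flow(e,h) via R4 from deriv(e,g), parent(g,h)
round 2: derive flow(f,f) via R4 from deriv(f,a), parent(a,f)
round 2: derive flow(f,g) via R4 from deriv(f,d), parent(d,g)
round 2: derive flow(g,d) via R4 from deriv(g,h), parent(h,d)
round 2: derive flow(h,a) via R4 from deriv(h,d), parent(d,a)
round 2: derive flow(h,g) via R4 from deriv(h,d), parent(d,g)
round 3: derive deriv(a,g) via R1 from deriv(a,d), deriv(d,g)
round 3: derive deriv(d,d) via R1 from deriv(d,a), deriv(a,d)
round 3: derive deriv(e,a) via R1 from deriv(e,h), deriv(h,a)
round 3: derive deriv(e,d) via R1 from deriv(e,g), deriv(g,d)
round 3: derive deriv(g,a) via R1 from deriv(g,d), deriv(d,a)
round 3: derive deriv(g,f) via R1 from deriv(g,d), deriv(d,f)
round 3: derive deriv(g,g) via R1 from deriv(g,d), deriv(d,g)
round 3: derive deriv(h,f) via R1 from deriv(h,a), deriv(a,f)
round 3: derive flow(a,g) via R3 from flow(a,d), parent(d,g)
round 3: derive flow(d,d) via R3 from flow(d,f), parent(f,d)
round 3: derive flow(e,d) via R3 from flow(e,h), parent(h,d)
round 3: derive flow(g,a) via R3 from flow(g,d), parent(d,a)
round 3: derive flow(g,g) via R3 from flow(g,d), parent(d,g)
round 3: derive flow(h,f) via R3 from flow(h,a), parent(a,f)
round 4: derive deriv(e,f) via R1 from deriv(e,a), deriv(a,f)
round 4: derive flow(e,a) via R2 from deriv(e,a)
round 4: derive flow(g,f) via R2 from deriv(g,f)
round 4: derive flow(e,f) via R4 from deriv(e,a), parent(a,f)

flow(f,f)  [via R4]
  deriv(f,a)  [via R0]
    parent(f,a)  [fact]
  parent(a,f)  [fact]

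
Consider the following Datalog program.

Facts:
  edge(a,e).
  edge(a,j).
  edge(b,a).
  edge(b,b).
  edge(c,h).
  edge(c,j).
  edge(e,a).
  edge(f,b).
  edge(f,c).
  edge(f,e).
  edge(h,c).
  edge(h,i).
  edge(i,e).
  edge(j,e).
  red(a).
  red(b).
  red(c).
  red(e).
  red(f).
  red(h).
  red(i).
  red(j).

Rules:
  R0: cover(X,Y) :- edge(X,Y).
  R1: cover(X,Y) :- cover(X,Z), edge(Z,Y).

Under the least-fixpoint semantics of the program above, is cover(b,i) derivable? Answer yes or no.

round 1: derive cover(a,e) via R0 from edge(a,e)
round 1: derive cover(a,j) via R0 from edge(a,j)
round 1: derive cover(b,a) via R0 from edge(b,a)
round 1: derive cover(b,b) via R0 from edge(b,b)
round 1: derive cover(c,h) via R0 from edge(c,h)
round 1: derive cover(c,j) via R0 from edge(c,j)
round 1: derive cover(e,a) via R0 from edge(e,a)
round 1: derive cover(f,b) via R0 from edge(f,b)
round 1: derive cover(f,c) via R0 from edge(f,c)
round 1: derive cover(f,e) via R0 from edge(f,e)
round 1: derive cover(h,c) via R0 from edge(h,c)
round 1: derive cover(h,i) via R0 from edge(h,i)
round 1: derive cover(i,e) via R0 from edge(i,e)
round 1: derive cover(j,e) via R0 from edge(j,e)
round 2: derive cover(a,a) via R1 from cover(a,e), edge(e,a)
round 2: derive cover(b,e) via R1 from cover(b,a), edge(a,e)
round 2: derive cover(b,j) via R1 from cover(b,a), edge(a,j)
round 2: derive cover(c,c) via R1 from cover(c,h), edge(h,c)
round 2: derive cover(c,e) via R1 from cover(c,j), edge(j,e)
round 2: derive cover(c,i) via R1 from cover(c,h), edge(h,i)
round 2: derive cover(e,e) via R1 from cover(e,a), edge(a,e)
round 2: derive cover(e,j) via R1 from cover(e,a), edge(a,j)
round 2: derive cover(f,a) via R1 from cover(f,b), edge(b,a)
round 2: derive cover(f,h) via R1 from cover(f,c), edge(c,h)
round 2: derive cover(f,j) via R1 from cover(f,c), edge(c,j)
round 2: derive cover(h,e) via R1 from cover(h,i), edge(i,e)
round 2: derive cover(h,h) via R1 from cover(h,c), edge(c,h)
round 2: derive cover(h,j) via R1 from cover(h,c), edge(c,j)
round 2: derive cover(i,a) via R1 from cover(i,e), edge(e,a)
round 2: derive cover(j,a) via R1 from cover(j,e), edge(e,a)
round 3: derive cover(c,a) via R1 from cover(c,e), edge(e,a)
round 3: derive cover(f,i) via R1 from cover(f,h), edge(h,i)
round 3: derive cover(h,a) via R1 from cover(h,e), edge(e,a)
round 3: derive cover(i,j) via R1 from cover(i,a), edge(a,j)
round 3: derive cover(j,j) via R1 from cover(j,a), edge(a,j)

no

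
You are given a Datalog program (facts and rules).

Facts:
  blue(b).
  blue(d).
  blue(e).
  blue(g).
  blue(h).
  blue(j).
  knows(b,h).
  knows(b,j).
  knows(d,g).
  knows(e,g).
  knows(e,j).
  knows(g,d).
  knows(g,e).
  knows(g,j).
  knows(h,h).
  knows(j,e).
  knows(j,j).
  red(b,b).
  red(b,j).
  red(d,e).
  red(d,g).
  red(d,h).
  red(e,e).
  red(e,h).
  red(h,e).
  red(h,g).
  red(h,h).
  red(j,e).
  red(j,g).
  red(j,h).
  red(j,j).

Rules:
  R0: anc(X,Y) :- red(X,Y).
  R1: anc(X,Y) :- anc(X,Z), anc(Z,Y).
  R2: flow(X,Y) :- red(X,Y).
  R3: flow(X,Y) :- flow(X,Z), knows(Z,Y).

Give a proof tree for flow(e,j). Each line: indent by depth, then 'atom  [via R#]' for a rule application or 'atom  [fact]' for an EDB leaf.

round 1: derive flow(b,b) via R2 from red(b,b)
round 1: derive flow(b,j) via R2 from red(b,j)
round 1: derive flow(d,e) via R2 from red(d,e)
round 1: derive flow(d,g) via R2 from red(d,g)
round 1: derive flow(d,h) via R2 from red(d,h)
round 1: derive flow(e,e) via R2 from red(e,e)
round 1: derive flow(e,h) via R2 from red(e,h)
round 1: derive flow(h,e) via R2 from red(h,e)
round 1: derive flow(h,g) via R2 from red(h,g)
round 1: derive flow(h,h) via R2 from red(h,h)
round 1: derive flow(j,e) via R2 from red(j,e)
round 1: derive flow(j,g) via R2 from red(j,g)
round 1: derive flow(j,h) via R2 from red(j,h)
round 1: derive flow(j,j) via R2 from red(j,j)
round 2: derive flow(b,e) via R3 from flow(b,j), knows(j,e)
round 2: derive flow(b,h) via R3 from flow(b,b), knows(b,h)
round 2: derive flow(d,d) via R3 from flow(d,g), knows(g,d)
round 2: derive flow(d,j) via R3 from flow(d,e), knows(e,j)
round 2: derive flow(e,g) via R3 from flow(e,e), knows(e,g)
round 2: derive flow(e,j) via R3 from flow(e,e), knows(e,j)
round 2: derive flow(h,d) via R3 from flow(h,g), knows(g,d)
round 2: derive flow(h,j) via R3 from flow(h,e), knows(e,j)
round 2: derive flow(j,d) via R3 from flow(j,g), knows(g,d)
round 3: derive flow(b,g) via R3 from flow(b,e), knows(e,g)
round 3: derive flow(e,d) via R3 from flow(e,g), knows(g,d)
round 4: derive flow(b,d) via R3 from flow(b,g), knows(g,d)

flow(e,j)  [via R3]
  flow(e,e)  [via R2]
    red(e,e)  [fact]
  knows(e,j)  [fact]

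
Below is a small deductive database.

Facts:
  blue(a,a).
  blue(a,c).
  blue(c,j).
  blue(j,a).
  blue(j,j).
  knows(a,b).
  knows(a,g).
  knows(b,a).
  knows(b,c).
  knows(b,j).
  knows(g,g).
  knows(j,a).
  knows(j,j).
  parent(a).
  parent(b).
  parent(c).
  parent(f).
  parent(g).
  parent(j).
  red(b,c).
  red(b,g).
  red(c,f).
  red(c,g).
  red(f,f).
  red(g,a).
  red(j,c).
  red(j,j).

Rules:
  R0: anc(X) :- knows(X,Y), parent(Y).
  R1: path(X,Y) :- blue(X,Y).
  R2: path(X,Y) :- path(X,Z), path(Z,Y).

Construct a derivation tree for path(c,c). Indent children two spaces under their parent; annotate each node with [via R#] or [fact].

path(c,c)  [via R2]
  path(c,a)  [via R2]
    path(c,j)  [via R1]
      blue(c,j)  [fact]
    path(j,a)  [via R1]
      blue(j,a)  [fact]
  path(a,c)  [via R1]
    blue(a,c)  [fact]

round 1: derive path(a,a) via R1 from blue(a,a)
round 1: derive path(a,c) via R1 from blue(a,c)
round 1: derive path(c,j) via R1 from blue(c,j)
round 1: derive path(j,a) via R1 from blue(j,a)
round 1: derive path(j,j) via R1 from blue(j,j)
round 2: derive path(a,j) via R2 from path(a,c), path(c,j)
round 2: derive path(c,a) via R2 from path(c,j), path(j,a)
round 2: derive path(j,c) via R2 from path(j,a), path(a,c)
round 3: derive path(c,c) via R2 from path(c,a), path(a,c)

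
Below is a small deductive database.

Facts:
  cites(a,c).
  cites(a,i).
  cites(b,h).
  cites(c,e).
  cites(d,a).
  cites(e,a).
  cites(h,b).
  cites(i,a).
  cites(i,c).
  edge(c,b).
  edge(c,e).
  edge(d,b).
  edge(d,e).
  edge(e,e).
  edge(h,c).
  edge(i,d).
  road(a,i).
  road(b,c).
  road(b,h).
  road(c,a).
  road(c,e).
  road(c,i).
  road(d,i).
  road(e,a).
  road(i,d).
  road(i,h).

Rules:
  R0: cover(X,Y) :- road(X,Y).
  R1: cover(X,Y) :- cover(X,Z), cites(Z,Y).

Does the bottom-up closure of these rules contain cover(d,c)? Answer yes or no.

yes

round 1: derive cover(a,i) via R0 from road(a,i)
round 1: derive cover(b,c) via R0 from road(b,c)
round 1: derive cover(b,h) via R0 from road(b,h)
round 1: derive cover(c,a) via R0 from road(c,a)
round 1: derive cover(c,e) via R0 from road(c,e)
round 1: derive cover(c,i) via R0 from road(c,i)
round 1: derive cover(d,i) via R0 from road(d,i)
round 1: derive cover(e,a) via R0 from road(e,a)
round 1: derive cover(i,d) via R0 from road(i,d)
round 1: derive cover(i,h) via R0 from road(i,h)
round 2: derive cover(a,a) via R1 from cover(a,i), cites(i,a)
round 2: derive cover(a,c) via R1 from cover(a,i), cites(i,c)
round 2: derive cover(b,b) via R1 from cover(b,h), cites(h,b)
round 2: derive cover(b,e) via R1 from cover(b,c), cites(c,e)
round 2: derive cover(c,c) via R1 from cover(c,a), cites(a,c)
round 2: derive cover(d,a) via R1 from cover(d,i), cites(i,a)
round 2: derive cover(d,c) via R1 from cover(d,i), cites(i,c)
round 2: derive cover(e,c) via R1 from cover(e,a), cites(a,c)
round 2: derive cover(e,i) via R1 from cover(e,a), cites(a,i)
round 2: derive cover(i,a) via R1 from cover(i,d), cites(d,a)
round 2: derive cover(i,b) via R1 from cover(i,h), cites(h,b)
round 3: derive cover(a,e) via R1 from cover(a,c), cites(c,e)
round 3: derive cover(b,a) via R1 from cover(b,e), cites(e,a)
round 3: derive cover(d,e) via R1 from cover(d,c), cites(c,e)
round 3: derive cover(e,e) via R1 from cover(e,c), cites(c,e)
round 3: derive cover(i,c) via R1 from cover(i,a), cites(a,c)
round 3: derive cover(i,i) via R1 from cover(i,a), cites(a,i)
round 4: derive cover(b,i) via R1 from cover(b,a), cites(a,i)
round 4: derive cover(i,e) via R1 from cover(i,c), cites(c,e)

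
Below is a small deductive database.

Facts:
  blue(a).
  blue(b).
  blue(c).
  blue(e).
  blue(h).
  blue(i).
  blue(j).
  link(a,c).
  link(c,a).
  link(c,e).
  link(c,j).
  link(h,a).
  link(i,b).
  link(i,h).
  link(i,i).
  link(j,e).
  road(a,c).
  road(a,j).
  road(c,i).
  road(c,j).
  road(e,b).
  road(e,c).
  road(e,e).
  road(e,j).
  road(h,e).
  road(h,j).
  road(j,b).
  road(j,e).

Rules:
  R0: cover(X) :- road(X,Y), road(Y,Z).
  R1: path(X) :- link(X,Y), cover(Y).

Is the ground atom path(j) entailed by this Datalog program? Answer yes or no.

yes

round 1: derive cover(a) via R0 from road(a,c), road(c,i)
round 1: derive cover(c) via R0 from road(c,j), road(j,b)
round 1: derive cover(e) via R0 from road(e,c), road(c,i)
round 1: derive cover(h) via R0 from road(h,e), road(e,b)
round 1: derive cover(j) via R0 from road(j,e), road(e,b)
round 2: derive path(a) via R1 from link(a,c), cover(c)
round 2: derive path(c) via R1 from link(c,a), cover(a)
round 2: derive path(h) via R1 from link(h,a), cover(a)
round 2: derive path(i) via R1 from link(i,h), cover(h)
round 2: derive path(j) via R1 from link(j,e), cover(e)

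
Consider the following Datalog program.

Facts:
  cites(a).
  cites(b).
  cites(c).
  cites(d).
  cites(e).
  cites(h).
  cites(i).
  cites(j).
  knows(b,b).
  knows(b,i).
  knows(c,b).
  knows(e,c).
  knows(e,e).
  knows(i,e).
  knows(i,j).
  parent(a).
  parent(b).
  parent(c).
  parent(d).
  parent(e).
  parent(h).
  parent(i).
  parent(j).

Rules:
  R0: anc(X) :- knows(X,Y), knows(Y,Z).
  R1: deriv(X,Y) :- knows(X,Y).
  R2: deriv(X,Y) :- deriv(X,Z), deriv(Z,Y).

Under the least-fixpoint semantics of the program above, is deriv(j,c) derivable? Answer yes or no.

no

round 1: derive deriv(b,b) via R1 from knows(b,b)
round 1: derive deriv(b,i) via R1 from knows(b,i)
round 1: derive deriv(c,b) via R1 from knows(c,b)
round 1: derive deriv(e,c) via R1 from knows(e,c)
round 1: derive deriv(e,e) via R1 from knows(e,e)
round 1: derive deriv(i,e) via R1 from knows(i,e)
round 1: derive deriv(i,j) via R1 from knows(i,j)
round 2: derive deriv(b,e) via R2 from deriv(b,i), deriv(i,e)
round 2: derive deriv(b,j) via R2 from deriv(b,i), deriv(i,j)
round 2: derive deriv(c,i) via R2 from deriv(c,b), deriv(b,i)
round 2: derive deriv(e,b) via R2 from deriv(e,c), deriv(c,b)
round 2: derive deriv(i,c) via R2 from deriv(i,e), deriv(e,c)
round 3: derive deriv(b,c) via R2 from deriv(b,e), deriv(e,c)
round 3: derive deriv(c,c) via R2 from deriv(c,i), deriv(i,c)
round 3: derive deriv(c,e) via R2 from deriv(c,b), deriv(b,e)
round 3: derive deriv(c,j) via R2 from deriv(c,b), deriv(b,j)
round 3: derive deriv(e,i) via R2 from deriv(e,b), deriv(b,i)
round 3: derive deriv(e,j) via R2 from deriv(e,b), deriv(b,j)
round 3: derive deriv(i,b) via R2 from deriv(i,c), deriv(c,b)
round 3: derive deriv(i,i) via R2 from deriv(i,c), deriv(c,i)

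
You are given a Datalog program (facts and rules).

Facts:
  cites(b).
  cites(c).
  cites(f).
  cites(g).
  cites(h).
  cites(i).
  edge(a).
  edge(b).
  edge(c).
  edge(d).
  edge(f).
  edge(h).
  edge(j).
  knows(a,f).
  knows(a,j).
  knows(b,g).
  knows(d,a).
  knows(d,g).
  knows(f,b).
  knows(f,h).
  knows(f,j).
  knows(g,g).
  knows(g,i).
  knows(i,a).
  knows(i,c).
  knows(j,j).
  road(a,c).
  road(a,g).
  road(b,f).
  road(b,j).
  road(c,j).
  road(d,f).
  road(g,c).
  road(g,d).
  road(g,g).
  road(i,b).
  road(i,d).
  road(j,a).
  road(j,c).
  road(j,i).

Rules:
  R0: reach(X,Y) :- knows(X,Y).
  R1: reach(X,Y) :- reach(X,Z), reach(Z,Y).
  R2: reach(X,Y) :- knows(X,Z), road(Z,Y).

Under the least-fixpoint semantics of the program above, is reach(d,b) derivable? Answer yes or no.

yes

round 1: derive reach(a,f) via R0 from knows(a,f)
round 1: derive reach(a,j) via R0 from knows(a,j)
round 1: derive reach(b,g) via R0 from knows(b,g)
round 1: derive reach(d,a) via R0 from knows(d,a)
round 1: derive reach(d,g) via R0 from knows(d,g)
round 1: derive reach(f,b) via R0 from knows(f,b)
round 1: derive reach(f,h) via R0 from knows(f,h)
round 1: derive reach(f,j) via R0 from knows(f,j)
round 1: derive reach(g,g) via R0 from knows(g,g)
round 1: derive reach(g,i) via R0 from knows(g,i)
round 1: derive reach(i,a) via R0 from knows(i,a)
round 1: derive reach(i,c) via R0 from knows(i,c)
round 1: derive reach(j,j) via R0 from knows(j,j)
round 1: derive reach(a,a) via R2 from knows(a,j), road(j,a)
round 1: derive reach(a,c) via R2 from knows(a,j), road(j,c)
round 1: derive reach(a,i) via R2 from knows(a,j), road(j,i)
round 1: derive reach(b,c) via R2 from knows(b,g), road(g,c)
round 1: derive reach(b,d) via R2 from knows(b,g), road(g,d)
round 1: derive reach(d,c) via R2 from knows(d,a), road(a,c)
round 1: derive reach(d,d) via R2 from knows(d,g), road(g,d)
round 1: derive reach(f,a) via R2 from knows(f,j), road(j,a)
round 1: derive reach(f,c) via R2 from knows(f,j), road(j,c)
round 1: derive reach(f,f) via R2 from knows(f,b), road(b,f)
round 1: derive reach(f,i) via R2 from knows(f,j), road(j,i)
round 1: derive reach(g,b) via R2 from knows(g,i), road(i,b)
round 1: derive reach(g,c) via R2 from knows(g,g), road(g,c)
round 1: derive reach(g,d) via R2 from knows(g,g), road(g,d)
round 1: derive reach(i,g) via R2 from knows(i,a), road(a,g)
round 1: derive reach(i,j) via R2 from knows(i,c), road(c,j)
round 1: derive reach(j,a) via R2 from knows(j,j), road(j,a)
round 1: derive reach(j,c) via R2 from knows(j,j), road(j,c)
round 1: derive reach(j,i) via R2 from knows(j,j), road(j,i)
round 2: derive reach(a,b) via R1 from reach(a,f), reach(f,b)
round 2: derive reach(a,g) via R1 from reach(a,i), reach(i,g)
round 2: derive reach(a,h) via R1 from reach(a,f), reach(f,h)
round 2: derive reach(b,a) via R1 from reach(b,d), reach(d,a)
round 2: derive reach(b,b) via R1 from reach(b,g), reach(g,b)
round 2: derive reach(b,i) via R1 from reach(b,g), reach(g,i)
round 2: derive reach(d,b) via R1 from reach(d,g), reach(g,b)
round 2: derive reach(d,f) via R1 from reach(d,a), reach(a,f)
round 2: derive reach(d,i) via R1 from reach(d,a), reach(a,i)
round 2: derive reach(d,j) via R1 from reach(d,a), reach(a,j)
round 2: derive reach(f,d) via R1 from reach(f,b), reach(b,d)
round 2: derive reach(f,g) via R1 from reach(f,b), reach(b,g)
round 2: derive reach(g,a) via R1 from reach(g,d), reach(d,a)
round 2: derive reach(g,j) via R1 from reach(g,i), reach(i,j)
round 2: derive reach(i,b) via R1 from reach(i,g), reach(g,b)
round 2: derive reach(i,d) via R1 from reach(i,g), reach(g,d)
round 2: derive reach(i,f) via R1 from reach(i,a), reach(a,f)
round 2: derive reach(i,i) via R1 from reach(i,a), reach(a,i)
round 2: derive reach(j,f) via R1 from reach(j,a), reach(a,f)
round 2: derive reach(j,g) via R1 from reach(j,i), reach(i,g)
round 3: derive reach(a,d) via R1 from reach(a,b), reach(b,d)
round 3: derive reach(b,f) via R1 from reach(b,a), reach(a,f)
round 3: derive reach(b,h) via R1 from reach(b,a), reach(a,h)
round 3: derive reach(b,j) via R1 from reach(b,a), reach(a,j)
round 3: derive reach(d,h) via R1 from reach(d,a), reach(a,h)
round 3: derive reach(g,f) via R1 from reach(g,a), reach(a,f)
round 3: derive reach(g,h) via R1 from reach(g,a), reach(a,h)
round 3: derive reach(i,h) via R1 from reach(i,a), reach(a,h)
round 3: derive reach(j,b) via R1 from reach(j,a), reach(a,b)
round 3: derive reach(j,d) via R1 from reach(j,f), reach(f,d)
round 3: derive reach(j,h) via R1 from reach(j,a), reach(a,h)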